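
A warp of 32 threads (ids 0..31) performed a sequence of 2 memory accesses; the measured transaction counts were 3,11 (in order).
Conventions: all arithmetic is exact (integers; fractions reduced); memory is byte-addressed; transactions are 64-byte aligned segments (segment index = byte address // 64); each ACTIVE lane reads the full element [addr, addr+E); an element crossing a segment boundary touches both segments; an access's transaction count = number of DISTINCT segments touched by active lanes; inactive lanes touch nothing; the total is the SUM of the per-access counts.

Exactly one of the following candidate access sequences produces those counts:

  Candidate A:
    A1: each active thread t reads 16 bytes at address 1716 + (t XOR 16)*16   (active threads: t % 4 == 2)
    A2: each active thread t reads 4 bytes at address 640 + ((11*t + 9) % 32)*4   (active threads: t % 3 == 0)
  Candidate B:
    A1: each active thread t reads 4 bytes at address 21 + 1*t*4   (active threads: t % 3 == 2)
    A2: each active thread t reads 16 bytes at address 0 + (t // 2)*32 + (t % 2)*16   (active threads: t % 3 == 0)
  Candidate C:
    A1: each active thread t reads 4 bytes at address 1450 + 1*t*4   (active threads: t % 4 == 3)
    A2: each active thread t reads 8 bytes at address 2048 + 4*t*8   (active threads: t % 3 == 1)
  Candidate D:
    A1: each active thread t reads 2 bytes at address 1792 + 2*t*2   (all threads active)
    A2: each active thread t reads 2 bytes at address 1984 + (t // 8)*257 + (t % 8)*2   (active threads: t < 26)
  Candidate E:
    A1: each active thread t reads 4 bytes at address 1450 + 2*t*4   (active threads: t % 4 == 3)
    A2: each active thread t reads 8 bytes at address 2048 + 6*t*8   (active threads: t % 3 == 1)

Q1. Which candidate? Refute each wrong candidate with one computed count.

A: A1 gives 8 transactions, not 3
B: A2 gives 8 transactions, not 11
D: A1 gives 2 transactions, not 3
E: A1 gives 4 transactions, not 3
C: all counts match (3,11)

Answer: C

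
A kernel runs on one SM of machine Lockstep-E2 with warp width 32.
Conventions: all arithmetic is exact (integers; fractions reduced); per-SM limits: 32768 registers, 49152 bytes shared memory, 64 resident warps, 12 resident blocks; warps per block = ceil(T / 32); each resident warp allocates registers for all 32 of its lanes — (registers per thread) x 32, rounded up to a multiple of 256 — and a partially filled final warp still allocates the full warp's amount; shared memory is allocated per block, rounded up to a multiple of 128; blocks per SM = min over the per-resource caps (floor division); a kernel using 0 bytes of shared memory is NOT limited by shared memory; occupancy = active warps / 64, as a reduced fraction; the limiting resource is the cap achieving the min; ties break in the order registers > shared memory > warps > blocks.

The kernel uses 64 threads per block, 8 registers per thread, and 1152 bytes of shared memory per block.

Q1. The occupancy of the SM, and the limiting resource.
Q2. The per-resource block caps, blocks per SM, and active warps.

Answer: occupancy 3/8, limited by blocks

registers: 64 blocks
shared memory: 42 blocks
warps: 32 blocks
blocks: 12 blocks

Answer: 12 blocks, 24 active warps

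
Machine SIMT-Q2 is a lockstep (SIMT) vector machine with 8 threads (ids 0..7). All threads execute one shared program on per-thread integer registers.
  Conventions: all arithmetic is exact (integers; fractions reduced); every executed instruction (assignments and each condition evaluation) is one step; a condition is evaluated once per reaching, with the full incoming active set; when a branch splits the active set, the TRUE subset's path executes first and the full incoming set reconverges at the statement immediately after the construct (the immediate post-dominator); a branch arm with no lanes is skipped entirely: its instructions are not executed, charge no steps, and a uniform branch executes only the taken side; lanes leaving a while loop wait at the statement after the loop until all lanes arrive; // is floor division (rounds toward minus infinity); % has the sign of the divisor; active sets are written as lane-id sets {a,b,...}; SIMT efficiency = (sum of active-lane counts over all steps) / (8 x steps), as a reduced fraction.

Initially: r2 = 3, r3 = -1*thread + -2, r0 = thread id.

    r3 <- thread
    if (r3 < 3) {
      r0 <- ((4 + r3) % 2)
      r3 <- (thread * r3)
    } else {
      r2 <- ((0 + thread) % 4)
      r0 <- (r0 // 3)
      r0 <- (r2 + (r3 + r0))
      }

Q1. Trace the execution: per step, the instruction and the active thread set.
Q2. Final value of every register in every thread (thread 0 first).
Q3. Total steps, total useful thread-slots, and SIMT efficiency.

step 0: r3 <- thread                 {0,1,2,3,4,5,6,7}
step 1: eval (r3 < 3)                {0,1,2,3,4,5,6,7}
step 2: r0 <- ((4 + r3) % 2)         {0,1,2}
step 3: r3 <- (thread * r3)          {0,1,2}
step 4: r2 <- ((0 + thread) % 4)     {3,4,5,6,7}
step 5: r0 <- (r0 // 3)              {3,4,5,6,7}
step 6: r0 <- (r2 + (r3 + r0))       {3,4,5,6,7}

Answer: 7 steps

r2: 3,3,3,3,0,1,2,3
r3: 0,1,4,3,4,5,6,7
r0: 0,1,0,7,5,7,10,12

steps = 7; useful = 37; efficiency = 37/56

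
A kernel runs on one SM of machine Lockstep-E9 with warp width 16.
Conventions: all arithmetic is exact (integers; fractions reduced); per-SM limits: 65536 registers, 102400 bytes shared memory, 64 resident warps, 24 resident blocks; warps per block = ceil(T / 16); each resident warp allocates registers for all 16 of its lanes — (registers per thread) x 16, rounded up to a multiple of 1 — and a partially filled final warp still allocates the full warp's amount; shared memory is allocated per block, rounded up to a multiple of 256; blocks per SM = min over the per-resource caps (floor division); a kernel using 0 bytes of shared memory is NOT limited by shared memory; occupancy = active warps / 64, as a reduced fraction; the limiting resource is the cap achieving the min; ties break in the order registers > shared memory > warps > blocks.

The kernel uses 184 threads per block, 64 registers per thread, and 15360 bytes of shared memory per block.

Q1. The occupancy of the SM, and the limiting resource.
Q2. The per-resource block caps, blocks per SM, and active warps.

Answer: occupancy 15/16, limited by registers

registers: 5 blocks
shared memory: 6 blocks
warps: 5 blocks
blocks: 24 blocks

Answer: 5 blocks, 60 active warps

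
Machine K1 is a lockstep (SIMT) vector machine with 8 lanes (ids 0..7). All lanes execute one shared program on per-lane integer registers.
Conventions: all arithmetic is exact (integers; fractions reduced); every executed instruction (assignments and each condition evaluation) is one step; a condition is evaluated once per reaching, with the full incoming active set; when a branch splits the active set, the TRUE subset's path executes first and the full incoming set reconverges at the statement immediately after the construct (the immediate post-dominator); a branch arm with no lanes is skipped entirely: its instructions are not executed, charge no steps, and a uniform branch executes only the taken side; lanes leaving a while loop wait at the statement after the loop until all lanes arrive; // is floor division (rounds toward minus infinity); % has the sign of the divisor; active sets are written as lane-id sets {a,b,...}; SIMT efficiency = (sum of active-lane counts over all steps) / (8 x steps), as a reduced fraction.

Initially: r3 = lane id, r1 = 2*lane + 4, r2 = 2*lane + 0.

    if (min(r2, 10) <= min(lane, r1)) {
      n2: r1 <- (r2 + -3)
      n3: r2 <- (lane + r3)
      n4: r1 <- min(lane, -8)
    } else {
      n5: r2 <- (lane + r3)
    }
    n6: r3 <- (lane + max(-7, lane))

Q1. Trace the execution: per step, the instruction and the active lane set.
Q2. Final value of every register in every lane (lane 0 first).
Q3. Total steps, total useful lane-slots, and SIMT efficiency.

step 0: eval (min(r2, 10) <= min(lane, r1)) {0,1,2,3,4,5,6,7}
step 1: r1 <- (r2 + -3)              {0}
step 2: r2 <- (lane + r3)            {0}
step 3: r1 <- min(lane, -8)          {0}
step 4: r2 <- (lane + r3)            {1,2,3,4,5,6,7}
step 5: r3 <- (lane + max(-7, lane)) {0,1,2,3,4,5,6,7}

Answer: 6 steps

r3: 0,2,4,6,8,10,12,14
r1: -8,6,8,10,12,14,16,18
r2: 0,2,4,6,8,10,12,14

steps = 6; useful = 26; efficiency = 26/48 = 13/24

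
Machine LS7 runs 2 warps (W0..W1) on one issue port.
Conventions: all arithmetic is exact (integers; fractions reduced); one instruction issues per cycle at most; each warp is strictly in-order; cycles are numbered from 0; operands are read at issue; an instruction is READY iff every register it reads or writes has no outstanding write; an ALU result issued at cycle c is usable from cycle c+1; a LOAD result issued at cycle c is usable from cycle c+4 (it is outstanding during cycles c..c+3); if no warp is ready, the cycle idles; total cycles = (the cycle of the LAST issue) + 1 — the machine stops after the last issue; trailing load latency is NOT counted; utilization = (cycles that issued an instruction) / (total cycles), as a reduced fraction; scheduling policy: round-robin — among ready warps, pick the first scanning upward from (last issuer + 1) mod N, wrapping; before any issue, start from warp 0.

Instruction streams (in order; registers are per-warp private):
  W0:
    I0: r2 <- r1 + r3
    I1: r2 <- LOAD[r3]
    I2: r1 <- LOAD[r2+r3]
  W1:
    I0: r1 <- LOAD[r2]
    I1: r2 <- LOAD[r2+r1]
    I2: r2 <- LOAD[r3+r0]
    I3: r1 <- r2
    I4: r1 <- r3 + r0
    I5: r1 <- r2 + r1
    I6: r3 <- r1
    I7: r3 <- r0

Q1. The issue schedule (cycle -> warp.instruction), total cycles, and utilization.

cycle 0: W0.I0
cycle 1: W1.I0
cycle 2: W0.I1
cycle 3: idle
cycle 4: idle
cycle 5: W1.I1
cycle 6: W0.I2
cycle 7: idle
cycle 8: idle
cycle 9: W1.I2
cycle 10: idle
cycle 11: idle
cycle 12: idle
cycle 13: W1.I3
cycle 14: W1.I4
cycle 15: W1.I5
cycle 16: W1.I6
cycle 17: W1.I7

Answer: 18 cycles, utilization 11/18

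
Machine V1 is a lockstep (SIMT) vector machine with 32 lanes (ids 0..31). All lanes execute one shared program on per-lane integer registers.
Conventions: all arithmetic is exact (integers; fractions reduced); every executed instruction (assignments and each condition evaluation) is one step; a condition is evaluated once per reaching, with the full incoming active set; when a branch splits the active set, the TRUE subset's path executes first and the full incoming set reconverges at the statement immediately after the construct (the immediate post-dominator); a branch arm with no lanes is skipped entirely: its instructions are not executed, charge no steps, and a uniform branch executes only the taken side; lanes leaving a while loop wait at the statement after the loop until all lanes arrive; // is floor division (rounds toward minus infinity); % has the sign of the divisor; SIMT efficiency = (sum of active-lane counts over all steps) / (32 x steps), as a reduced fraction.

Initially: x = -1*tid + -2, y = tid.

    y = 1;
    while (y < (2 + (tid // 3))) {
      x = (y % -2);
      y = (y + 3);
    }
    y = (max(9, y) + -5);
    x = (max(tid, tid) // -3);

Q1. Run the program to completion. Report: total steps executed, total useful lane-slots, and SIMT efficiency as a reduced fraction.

Answer: 16 steps, 350 useful, 175/256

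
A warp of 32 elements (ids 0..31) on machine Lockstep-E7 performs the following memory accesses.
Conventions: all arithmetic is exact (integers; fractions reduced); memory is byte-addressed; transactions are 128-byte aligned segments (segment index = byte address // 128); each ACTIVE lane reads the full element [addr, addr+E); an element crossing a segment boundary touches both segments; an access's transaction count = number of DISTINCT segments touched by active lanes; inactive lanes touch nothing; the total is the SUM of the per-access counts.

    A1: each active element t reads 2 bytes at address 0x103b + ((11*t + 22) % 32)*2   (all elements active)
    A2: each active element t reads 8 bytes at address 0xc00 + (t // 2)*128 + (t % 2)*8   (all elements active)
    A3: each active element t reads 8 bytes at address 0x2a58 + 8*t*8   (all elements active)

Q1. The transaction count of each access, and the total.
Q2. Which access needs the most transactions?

A1: 1 transaction
A2: 16 transactions
A3: 17 transactions

Answer: 1,16,17; total 34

Answer: A3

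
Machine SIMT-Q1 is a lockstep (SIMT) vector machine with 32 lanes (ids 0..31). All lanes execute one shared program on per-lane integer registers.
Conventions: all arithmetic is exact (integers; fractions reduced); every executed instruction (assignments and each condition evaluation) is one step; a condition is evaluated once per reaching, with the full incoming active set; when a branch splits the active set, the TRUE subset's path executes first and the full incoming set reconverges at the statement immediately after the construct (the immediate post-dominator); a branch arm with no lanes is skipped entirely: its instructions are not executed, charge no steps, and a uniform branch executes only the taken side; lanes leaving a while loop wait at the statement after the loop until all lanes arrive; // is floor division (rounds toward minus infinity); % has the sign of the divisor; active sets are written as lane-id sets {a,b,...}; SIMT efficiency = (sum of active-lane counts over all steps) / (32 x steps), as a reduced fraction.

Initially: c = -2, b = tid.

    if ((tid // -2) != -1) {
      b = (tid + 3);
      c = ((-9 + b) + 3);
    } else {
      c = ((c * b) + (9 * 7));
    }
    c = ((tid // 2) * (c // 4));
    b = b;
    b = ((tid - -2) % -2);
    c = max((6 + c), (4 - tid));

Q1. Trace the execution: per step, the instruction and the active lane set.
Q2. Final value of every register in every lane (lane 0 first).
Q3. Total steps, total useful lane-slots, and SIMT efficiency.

step 0: eval ((tid // -2) != -1)     {0,1,2,3,4,5,6,7,8,9,10,11,12,13,14,15,16,17,18,19,20,21,22,23,24,25,26,27,28,29,30,31}
step 1: b <- (tid + 3)               {0,3,4,5,6,7,8,9,10,11,12,13,14,15,16,17,18,19,20,21,22,23,24,25,26,27,28,29,30,31}
step 2: c <- ((-9 + b) + 3)          {0,3,4,5,6,7,8,9,10,11,12,13,14,15,16,17,18,19,20,21,22,23,24,25,26,27,28,29,30,31}
step 3: c <- ((c * b) + (9 * 7))     {1,2}
step 4: c <- ((tid // 2) * (c // 4)) {0,1,2,3,4,5,6,7,8,9,10,11,12,13,14,15,16,17,18,19,20,21,22,23,24,25,26,27,28,29,30,31}
step 5: b <- b                       {0,1,2,3,4,5,6,7,8,9,10,11,12,13,14,15,16,17,18,19,20,21,22,23,24,25,26,27,28,29,30,31}
step 6: b <- ((tid - -2) % -2)       {0,1,2,3,4,5,6,7,8,9,10,11,12,13,14,15,16,17,18,19,20,21,22,23,24,25,26,27,28,29,30,31}
step 7: c <- max((6 + c), (4 - tid)) {0,1,2,3,4,5,6,7,8,9,10,11,12,13,14,15,16,17,18,19,20,21,22,23,24,25,26,27,28,29,30,31}

Answer: 8 steps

c: 6,6,20,6,6,6,6,9,10,10,11,16,18,18,20,27,30,30,33,42,46,46,50,61,66,66,71,84,90,90,96,111
b: 0,-1,0,-1,0,-1,0,-1,0,-1,0,-1,0,-1,0,-1,0,-1,0,-1,0,-1,0,-1,0,-1,0,-1,0,-1,0,-1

steps = 8; useful = 222; efficiency = 222/256 = 111/128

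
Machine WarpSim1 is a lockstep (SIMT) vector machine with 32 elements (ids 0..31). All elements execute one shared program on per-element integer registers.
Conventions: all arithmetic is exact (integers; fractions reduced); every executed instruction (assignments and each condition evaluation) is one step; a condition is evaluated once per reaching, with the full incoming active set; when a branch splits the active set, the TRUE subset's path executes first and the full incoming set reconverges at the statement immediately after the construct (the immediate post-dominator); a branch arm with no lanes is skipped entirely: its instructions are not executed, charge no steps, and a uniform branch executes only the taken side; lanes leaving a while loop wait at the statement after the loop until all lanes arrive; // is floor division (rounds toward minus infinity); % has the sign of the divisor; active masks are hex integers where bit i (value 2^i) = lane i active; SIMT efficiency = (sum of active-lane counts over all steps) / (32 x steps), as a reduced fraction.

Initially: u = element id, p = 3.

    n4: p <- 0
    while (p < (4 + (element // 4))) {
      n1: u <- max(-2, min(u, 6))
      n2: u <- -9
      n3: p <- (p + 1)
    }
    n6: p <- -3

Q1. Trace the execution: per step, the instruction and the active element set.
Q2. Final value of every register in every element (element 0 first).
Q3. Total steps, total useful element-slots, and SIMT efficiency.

step 0: p <- 0                       0xffffffff
step 1: eval (p < (4 + (element // 4))) 0xffffffff
step 2: u <- max(-2, min(u, 6))      0xffffffff
step 3: u <- -9                      0xffffffff
step 4: p <- (p + 1)                 0xffffffff
step 5: eval (p < (4 + (element // 4))) 0xffffffff
step 6: u <- max(-2, min(u, 6))      0xffffffff
step 7: u <- -9                      0xffffffff
step 8: p <- (p + 1)                 0xffffffff
step 9: eval (p < (4 + (element // 4))) 0xffffffff
step 10: u <- max(-2, min(u, 6))      0xffffffff
step 11: u <- -9                      0xffffffff
step 12: p <- (p + 1)                 0xffffffff
step 13: eval (p < (4 + (element // 4))) 0xffffffff
step 14: u <- max(-2, min(u, 6))      0xffffffff
step 15: u <- -9                      0xffffffff
step 16: p <- (p + 1)                 0xffffffff
step 17: eval (p < (4 + (element // 4))) 0xffffffff
step 18: u <- max(-2, min(u, 6))      0xfffffff0
step 19: u <- -9                      0xfffffff0
step 20: p <- (p + 1)                 0xfffffff0
step 21: eval (p < (4 + (element // 4))) 0xfffffff0
step 22: u <- max(-2, min(u, 6))      0xffffff00
step 23: u <- -9                      0xffffff00
step 24: p <- (p + 1)                 0xffffff00
step 25: eval (p < (4 + (element // 4))) 0xffffff00
step 26: u <- max(-2, min(u, 6))      0xfffff000
step 27: u <- -9                      0xfffff000
step 28: p <- (p + 1)                 0xfffff000
step 29: eval (p < (4 + (element // 4))) 0xfffff000
step 30: u <- max(-2, min(u, 6))      0xffff0000
step 31: u <- -9                      0xffff0000
step 32: p <- (p + 1)                 0xffff0000
step 33: eval (p < (4 + (element // 4))) 0xffff0000
step 34: u <- max(-2, min(u, 6))      0xfff00000
step 35: u <- -9                      0xfff00000
step 36: p <- (p + 1)                 0xfff00000
step 37: eval (p < (4 + (element // 4))) 0xfff00000
step 38: u <- max(-2, min(u, 6))      0xff000000
step 39: u <- -9                      0xff000000
step 40: p <- (p + 1)                 0xff000000
step 41: eval (p < (4 + (element // 4))) 0xff000000
step 42: u <- max(-2, min(u, 6))      0xf0000000
step 43: u <- -9                      0xf0000000
step 44: p <- (p + 1)                 0xf0000000
step 45: eval (p < (4 + (element // 4))) 0xf0000000
step 46: p <- -3                      0xffffffff

Answer: 47 steps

u: -9,-9,-9,-9,-9,-9,-9,-9,-9,-9,-9,-9,-9,-9,-9,-9,-9,-9,-9,-9,-9,-9,-9,-9,-9,-9,-9,-9,-9,-9,-9,-9
p: -3,-3,-3,-3,-3,-3,-3,-3,-3,-3,-3,-3,-3,-3,-3,-3,-3,-3,-3,-3,-3,-3,-3,-3,-3,-3,-3,-3,-3,-3,-3,-3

steps = 47; useful = 1056; efficiency = 1056/1504 = 33/47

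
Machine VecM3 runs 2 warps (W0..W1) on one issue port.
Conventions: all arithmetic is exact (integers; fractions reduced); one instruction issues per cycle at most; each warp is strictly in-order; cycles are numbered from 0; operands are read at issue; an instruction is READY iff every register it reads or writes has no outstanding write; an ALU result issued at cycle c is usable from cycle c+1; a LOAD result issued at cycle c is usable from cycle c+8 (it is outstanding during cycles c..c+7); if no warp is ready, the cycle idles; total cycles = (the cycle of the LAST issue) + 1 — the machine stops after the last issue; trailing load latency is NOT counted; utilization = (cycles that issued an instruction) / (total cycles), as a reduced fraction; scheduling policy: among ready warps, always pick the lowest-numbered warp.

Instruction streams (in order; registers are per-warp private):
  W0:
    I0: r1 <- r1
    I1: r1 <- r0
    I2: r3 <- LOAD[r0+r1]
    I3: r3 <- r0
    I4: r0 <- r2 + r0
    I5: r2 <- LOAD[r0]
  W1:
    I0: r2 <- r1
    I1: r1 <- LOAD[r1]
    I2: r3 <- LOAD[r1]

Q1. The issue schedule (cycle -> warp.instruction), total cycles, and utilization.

cycle 0: W0.I0
cycle 1: W0.I1
cycle 2: W0.I2
cycle 3: W1.I0
cycle 4: W1.I1
cycle 5: idle
cycle 6: idle
cycle 7: idle
cycle 8: idle
cycle 9: idle
cycle 10: W0.I3
cycle 11: W0.I4
cycle 12: W0.I5
cycle 13: W1.I2

Answer: 14 cycles, utilization 9/14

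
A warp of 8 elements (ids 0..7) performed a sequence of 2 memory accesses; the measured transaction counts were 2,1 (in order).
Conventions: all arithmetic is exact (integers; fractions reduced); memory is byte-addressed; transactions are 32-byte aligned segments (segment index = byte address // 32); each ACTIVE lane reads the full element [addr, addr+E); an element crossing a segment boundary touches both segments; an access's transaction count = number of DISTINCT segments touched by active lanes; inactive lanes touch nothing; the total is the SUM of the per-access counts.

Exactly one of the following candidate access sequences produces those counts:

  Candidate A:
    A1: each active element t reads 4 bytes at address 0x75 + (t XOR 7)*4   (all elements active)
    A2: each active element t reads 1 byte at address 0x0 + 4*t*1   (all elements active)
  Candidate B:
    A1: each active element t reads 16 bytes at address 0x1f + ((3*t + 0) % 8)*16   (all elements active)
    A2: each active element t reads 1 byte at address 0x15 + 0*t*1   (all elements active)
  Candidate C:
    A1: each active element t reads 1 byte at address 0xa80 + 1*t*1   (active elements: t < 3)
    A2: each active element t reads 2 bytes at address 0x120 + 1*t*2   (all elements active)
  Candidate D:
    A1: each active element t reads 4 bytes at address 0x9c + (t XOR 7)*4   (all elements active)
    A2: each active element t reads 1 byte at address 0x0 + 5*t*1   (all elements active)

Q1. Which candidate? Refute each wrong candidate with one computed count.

B: A1 gives 5 transactions, not 2
C: A1 gives 1 transaction, not 2
D: A2 gives 2 transactions, not 1
A: all counts match (2,1)

Answer: A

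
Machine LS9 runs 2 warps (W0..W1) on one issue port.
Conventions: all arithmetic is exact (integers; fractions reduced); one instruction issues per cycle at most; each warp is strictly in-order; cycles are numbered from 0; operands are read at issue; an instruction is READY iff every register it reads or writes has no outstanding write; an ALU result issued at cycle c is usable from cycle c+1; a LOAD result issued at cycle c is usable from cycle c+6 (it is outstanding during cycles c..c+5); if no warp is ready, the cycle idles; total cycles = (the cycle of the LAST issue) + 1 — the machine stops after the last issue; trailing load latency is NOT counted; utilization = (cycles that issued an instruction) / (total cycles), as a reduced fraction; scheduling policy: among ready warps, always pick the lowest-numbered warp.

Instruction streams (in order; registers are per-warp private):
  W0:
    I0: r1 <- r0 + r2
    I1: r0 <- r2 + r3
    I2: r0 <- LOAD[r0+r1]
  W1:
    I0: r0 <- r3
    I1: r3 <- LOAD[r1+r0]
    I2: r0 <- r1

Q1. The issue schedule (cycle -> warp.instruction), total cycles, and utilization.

cycle 0: W0.I0
cycle 1: W0.I1
cycle 2: W0.I2
cycle 3: W1.I0
cycle 4: W1.I1
cycle 5: W1.I2

Answer: 6 cycles, utilization 1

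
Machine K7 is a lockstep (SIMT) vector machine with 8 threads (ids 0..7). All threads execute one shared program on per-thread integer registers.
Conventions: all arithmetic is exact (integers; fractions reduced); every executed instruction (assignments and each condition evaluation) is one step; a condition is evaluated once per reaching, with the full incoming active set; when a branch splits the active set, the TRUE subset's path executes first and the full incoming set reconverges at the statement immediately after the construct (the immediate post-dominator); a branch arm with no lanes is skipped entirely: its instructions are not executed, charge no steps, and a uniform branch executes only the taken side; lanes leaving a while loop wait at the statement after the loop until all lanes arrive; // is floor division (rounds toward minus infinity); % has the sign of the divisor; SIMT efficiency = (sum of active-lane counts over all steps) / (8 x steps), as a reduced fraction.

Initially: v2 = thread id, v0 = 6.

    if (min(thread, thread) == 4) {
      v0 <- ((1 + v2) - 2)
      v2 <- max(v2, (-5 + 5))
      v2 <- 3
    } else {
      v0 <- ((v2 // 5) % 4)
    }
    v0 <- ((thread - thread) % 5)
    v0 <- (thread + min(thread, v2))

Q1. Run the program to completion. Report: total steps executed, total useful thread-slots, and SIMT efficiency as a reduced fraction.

Answer: 7 steps, 34 useful, 17/28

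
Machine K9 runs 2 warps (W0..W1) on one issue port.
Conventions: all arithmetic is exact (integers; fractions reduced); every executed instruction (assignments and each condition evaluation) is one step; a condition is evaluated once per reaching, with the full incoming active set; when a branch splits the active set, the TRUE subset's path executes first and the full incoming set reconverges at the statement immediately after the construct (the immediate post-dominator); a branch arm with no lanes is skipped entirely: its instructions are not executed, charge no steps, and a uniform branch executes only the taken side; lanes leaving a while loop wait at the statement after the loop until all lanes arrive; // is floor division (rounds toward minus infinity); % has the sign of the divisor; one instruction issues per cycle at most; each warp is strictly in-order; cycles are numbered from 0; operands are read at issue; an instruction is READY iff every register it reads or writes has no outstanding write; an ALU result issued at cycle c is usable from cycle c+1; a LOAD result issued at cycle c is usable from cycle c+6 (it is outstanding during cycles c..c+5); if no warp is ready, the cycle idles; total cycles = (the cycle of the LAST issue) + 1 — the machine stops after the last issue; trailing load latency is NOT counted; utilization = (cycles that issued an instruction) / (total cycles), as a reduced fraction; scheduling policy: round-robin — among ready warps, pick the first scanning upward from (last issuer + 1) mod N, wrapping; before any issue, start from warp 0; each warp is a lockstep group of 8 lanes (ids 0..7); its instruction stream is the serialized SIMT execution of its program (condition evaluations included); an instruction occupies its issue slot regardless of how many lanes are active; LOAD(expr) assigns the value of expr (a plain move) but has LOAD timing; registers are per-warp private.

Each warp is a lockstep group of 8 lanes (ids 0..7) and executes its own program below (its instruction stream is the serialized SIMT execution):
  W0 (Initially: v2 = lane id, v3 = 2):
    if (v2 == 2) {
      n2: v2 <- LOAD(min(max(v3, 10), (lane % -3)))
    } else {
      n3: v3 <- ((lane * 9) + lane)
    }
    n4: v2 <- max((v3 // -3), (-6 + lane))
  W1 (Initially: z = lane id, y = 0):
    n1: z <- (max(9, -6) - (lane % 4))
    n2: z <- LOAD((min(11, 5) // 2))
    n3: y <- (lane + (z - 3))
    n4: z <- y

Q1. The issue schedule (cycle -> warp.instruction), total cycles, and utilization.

cycle 0: W0.I0
cycle 1: W1.I0
cycle 2: W0.I1
cycle 3: W1.I1
cycle 4: W0.I2
cycle 5: idle
cycle 6: idle
cycle 7: idle
cycle 8: W0.I3
cycle 9: W1.I2
cycle 10: W1.I3

Answer: 11 cycles, utilization 8/11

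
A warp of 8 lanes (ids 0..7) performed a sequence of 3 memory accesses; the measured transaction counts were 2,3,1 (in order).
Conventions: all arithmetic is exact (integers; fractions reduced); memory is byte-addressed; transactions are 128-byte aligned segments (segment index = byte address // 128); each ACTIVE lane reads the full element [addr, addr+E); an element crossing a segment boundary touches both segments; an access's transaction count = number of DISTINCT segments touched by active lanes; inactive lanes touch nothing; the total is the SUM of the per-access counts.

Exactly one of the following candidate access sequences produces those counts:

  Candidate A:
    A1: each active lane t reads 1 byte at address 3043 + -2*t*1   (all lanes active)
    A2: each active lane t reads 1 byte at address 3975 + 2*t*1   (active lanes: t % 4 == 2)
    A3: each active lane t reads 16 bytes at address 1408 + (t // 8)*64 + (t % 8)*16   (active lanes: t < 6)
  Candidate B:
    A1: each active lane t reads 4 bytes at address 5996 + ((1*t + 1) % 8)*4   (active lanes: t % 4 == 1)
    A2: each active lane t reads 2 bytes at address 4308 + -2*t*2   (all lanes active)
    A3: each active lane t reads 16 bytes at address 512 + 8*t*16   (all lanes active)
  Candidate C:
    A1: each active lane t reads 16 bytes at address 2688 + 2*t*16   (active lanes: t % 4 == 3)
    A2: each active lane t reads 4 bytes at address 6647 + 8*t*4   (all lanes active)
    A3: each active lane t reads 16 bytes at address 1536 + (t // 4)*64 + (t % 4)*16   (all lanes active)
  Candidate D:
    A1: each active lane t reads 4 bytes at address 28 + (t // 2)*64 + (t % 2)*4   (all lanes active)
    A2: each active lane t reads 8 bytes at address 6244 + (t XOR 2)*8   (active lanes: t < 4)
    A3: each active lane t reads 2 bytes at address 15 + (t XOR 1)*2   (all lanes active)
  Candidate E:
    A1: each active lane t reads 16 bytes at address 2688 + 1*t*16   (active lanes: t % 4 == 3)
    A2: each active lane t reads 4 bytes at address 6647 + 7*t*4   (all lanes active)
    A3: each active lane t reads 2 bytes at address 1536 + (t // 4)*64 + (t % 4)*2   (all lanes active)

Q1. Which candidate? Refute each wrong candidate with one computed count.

A: A1 gives 1 transaction, not 2
B: A2 gives 1 transaction, not 3
D: A2 gives 2 transactions, not 3
E: A1 gives 1 transaction, not 2
C: all counts match (2,3,1)

Answer: C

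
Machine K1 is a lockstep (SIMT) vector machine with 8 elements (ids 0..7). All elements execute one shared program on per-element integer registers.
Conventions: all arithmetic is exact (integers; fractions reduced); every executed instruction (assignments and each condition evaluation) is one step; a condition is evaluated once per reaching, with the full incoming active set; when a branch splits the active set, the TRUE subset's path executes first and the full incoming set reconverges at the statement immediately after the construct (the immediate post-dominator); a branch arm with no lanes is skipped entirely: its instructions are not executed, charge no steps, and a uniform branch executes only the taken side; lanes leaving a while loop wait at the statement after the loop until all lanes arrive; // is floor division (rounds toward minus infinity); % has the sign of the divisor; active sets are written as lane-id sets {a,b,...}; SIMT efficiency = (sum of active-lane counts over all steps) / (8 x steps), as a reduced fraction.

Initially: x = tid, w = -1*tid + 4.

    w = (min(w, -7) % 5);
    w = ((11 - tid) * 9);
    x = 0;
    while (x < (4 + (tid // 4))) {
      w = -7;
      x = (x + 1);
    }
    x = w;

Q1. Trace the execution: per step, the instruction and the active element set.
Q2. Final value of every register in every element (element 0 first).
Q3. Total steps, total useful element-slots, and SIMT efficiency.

step 0: w <- (min(w, -7) % 5)        {0,1,2,3,4,5,6,7}
step 1: w <- ((11 - tid) * 9)        {0,1,2,3,4,5,6,7}
step 2: x <- 0                       {0,1,2,3,4,5,6,7}
step 3: eval (x < (4 + (tid // 4)))  {0,1,2,3,4,5,6,7}
step 4: w <- -7                      {0,1,2,3,4,5,6,7}
step 5: x <- (x + 1)                 {0,1,2,3,4,5,6,7}
step 6: eval (x < (4 + (tid // 4)))  {0,1,2,3,4,5,6,7}
step 7: w <- -7                      {0,1,2,3,4,5,6,7}
step 8: x <- (x + 1)                 {0,1,2,3,4,5,6,7}
step 9: eval (x < (4 + (tid // 4)))  {0,1,2,3,4,5,6,7}
step 10: w <- -7                      {0,1,2,3,4,5,6,7}
step 11: x <- (x + 1)                 {0,1,2,3,4,5,6,7}
step 12: eval (x < (4 + (tid // 4)))  {0,1,2,3,4,5,6,7}
step 13: w <- -7                      {0,1,2,3,4,5,6,7}
step 14: x <- (x + 1)                 {0,1,2,3,4,5,6,7}
step 15: eval (x < (4 + (tid // 4)))  {0,1,2,3,4,5,6,7}
step 16: w <- -7                      {4,5,6,7}
step 17: x <- (x + 1)                 {4,5,6,7}
step 18: eval (x < (4 + (tid // 4)))  {4,5,6,7}
step 19: x <- w                       {0,1,2,3,4,5,6,7}

Answer: 20 steps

x: -7,-7,-7,-7,-7,-7,-7,-7
w: -7,-7,-7,-7,-7,-7,-7,-7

steps = 20; useful = 148; efficiency = 148/160 = 37/40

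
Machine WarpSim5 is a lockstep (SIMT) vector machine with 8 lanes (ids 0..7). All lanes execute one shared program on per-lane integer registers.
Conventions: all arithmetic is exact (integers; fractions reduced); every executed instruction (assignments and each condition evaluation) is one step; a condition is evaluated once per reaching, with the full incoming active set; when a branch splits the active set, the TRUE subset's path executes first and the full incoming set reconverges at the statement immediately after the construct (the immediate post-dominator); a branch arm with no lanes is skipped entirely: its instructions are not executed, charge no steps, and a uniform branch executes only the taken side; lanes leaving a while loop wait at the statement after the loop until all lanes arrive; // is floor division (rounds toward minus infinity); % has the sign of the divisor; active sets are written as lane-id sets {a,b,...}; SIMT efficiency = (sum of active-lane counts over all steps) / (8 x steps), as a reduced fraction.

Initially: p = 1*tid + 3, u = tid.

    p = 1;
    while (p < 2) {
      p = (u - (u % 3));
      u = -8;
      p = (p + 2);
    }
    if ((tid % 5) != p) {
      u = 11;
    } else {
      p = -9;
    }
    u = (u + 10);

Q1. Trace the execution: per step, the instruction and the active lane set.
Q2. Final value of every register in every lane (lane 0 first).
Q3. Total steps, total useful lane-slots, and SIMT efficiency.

step 0: p <- 1                       {0,1,2,3,4,5,6,7}
step 1: eval (p < 2)                 {0,1,2,3,4,5,6,7}
step 2: p <- (u - (u % 3))           {0,1,2,3,4,5,6,7}
step 3: u <- -8                      {0,1,2,3,4,5,6,7}
step 4: p <- (p + 2)                 {0,1,2,3,4,5,6,7}
step 5: eval (p < 2)                 {0,1,2,3,4,5,6,7}
step 6: eval ((tid % 5) != p)        {0,1,2,3,4,5,6,7}
step 7: u <- 11                      {0,1,3,4,5,6,7}
step 8: p <- -9                      {2}
step 9: u <- (u + 10)                {0,1,2,3,4,5,6,7}

Answer: 10 steps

p: 2,2,-9,5,5,5,8,8
u: 21,21,2,21,21,21,21,21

steps = 10; useful = 72; efficiency = 72/80 = 9/10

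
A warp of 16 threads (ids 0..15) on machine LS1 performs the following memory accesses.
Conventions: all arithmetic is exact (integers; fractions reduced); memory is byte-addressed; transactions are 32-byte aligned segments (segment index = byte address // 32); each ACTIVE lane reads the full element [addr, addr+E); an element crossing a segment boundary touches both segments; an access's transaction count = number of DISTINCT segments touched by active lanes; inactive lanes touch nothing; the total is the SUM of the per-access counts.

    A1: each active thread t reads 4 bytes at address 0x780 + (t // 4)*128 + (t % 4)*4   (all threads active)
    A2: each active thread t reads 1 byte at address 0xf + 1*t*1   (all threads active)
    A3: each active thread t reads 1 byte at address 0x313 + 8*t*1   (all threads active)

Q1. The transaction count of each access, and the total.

A1: 4 transactions
A2: 1 transaction
A3: 5 transactions

Answer: 4,1,5; total 10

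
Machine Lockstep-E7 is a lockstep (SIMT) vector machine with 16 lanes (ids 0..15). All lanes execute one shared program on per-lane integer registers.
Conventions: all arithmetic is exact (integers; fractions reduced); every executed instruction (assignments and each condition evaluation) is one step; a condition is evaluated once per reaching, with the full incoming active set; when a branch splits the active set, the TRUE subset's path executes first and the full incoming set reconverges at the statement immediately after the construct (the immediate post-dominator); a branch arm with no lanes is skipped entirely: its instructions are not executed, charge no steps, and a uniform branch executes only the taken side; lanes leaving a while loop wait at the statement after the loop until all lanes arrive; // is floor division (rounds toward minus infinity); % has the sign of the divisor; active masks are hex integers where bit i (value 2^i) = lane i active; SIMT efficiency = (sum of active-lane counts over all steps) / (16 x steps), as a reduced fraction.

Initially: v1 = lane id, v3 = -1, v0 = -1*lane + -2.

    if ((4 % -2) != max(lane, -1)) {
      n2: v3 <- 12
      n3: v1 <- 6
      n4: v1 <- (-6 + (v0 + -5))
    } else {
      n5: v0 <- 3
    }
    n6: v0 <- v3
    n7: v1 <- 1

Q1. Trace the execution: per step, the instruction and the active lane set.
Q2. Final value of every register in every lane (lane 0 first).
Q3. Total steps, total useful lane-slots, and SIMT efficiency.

step 0: eval ((4 % -2) != max(lane, -1)) 0xffff
step 1: v3 <- 12                     0xfffe
step 2: v1 <- 6                      0xfffe
step 3: v1 <- (-6 + (v0 + -5))       0xfffe
step 4: v0 <- 3                      0x0001
step 5: v0 <- v3                     0xffff
step 6: v1 <- 1                      0xffff

Answer: 7 steps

v1: 1,1,1,1,1,1,1,1,1,1,1,1,1,1,1,1
v3: -1,12,12,12,12,12,12,12,12,12,12,12,12,12,12,12
v0: -1,12,12,12,12,12,12,12,12,12,12,12,12,12,12,12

steps = 7; useful = 94; efficiency = 94/112 = 47/56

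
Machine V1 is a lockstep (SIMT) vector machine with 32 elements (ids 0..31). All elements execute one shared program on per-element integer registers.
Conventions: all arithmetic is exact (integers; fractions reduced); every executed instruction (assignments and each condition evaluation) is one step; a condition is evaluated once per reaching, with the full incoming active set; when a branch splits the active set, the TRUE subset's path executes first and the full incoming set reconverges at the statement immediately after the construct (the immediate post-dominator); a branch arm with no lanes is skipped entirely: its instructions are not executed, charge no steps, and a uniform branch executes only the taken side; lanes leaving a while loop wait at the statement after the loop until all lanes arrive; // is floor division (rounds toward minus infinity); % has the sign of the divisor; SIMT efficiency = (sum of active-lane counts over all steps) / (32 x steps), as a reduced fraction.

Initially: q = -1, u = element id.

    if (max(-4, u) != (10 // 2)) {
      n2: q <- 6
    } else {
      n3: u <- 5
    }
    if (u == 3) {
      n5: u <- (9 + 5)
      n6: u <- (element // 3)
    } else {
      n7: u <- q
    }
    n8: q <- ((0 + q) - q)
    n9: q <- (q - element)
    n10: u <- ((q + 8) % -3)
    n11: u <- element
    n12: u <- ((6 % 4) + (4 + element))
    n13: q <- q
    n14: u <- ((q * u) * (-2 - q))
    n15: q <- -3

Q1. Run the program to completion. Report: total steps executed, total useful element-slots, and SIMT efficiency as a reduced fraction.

Answer: 15 steps, 385 useful, 77/96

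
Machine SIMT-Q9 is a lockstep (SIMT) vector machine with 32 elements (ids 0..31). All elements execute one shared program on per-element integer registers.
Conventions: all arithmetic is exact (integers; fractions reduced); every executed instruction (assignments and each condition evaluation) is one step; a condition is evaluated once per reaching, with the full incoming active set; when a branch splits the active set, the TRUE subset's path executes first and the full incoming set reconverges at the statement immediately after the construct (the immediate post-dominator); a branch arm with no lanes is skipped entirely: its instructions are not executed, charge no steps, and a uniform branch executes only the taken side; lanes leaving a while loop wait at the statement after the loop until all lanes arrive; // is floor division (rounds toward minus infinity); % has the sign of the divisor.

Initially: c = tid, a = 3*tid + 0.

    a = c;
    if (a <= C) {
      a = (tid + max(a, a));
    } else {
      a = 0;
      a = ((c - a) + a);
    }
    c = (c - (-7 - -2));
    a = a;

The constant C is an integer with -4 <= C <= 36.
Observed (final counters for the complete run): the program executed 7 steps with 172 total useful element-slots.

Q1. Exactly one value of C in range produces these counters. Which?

Answer: C = 19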